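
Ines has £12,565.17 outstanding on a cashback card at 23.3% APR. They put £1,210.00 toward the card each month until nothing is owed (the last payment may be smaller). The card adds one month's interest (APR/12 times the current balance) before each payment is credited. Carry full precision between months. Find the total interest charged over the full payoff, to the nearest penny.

£1,605.99

Monthly rate r = 23.3%/12 = 1.94167% = 0.0194167.
Payoff takes n = ⌈−ln(1 − rB₀/P)/ln(1+r)⌉ = ⌈11.710⌉ = 12 payments; the last is £861.16.
Total paid = 11·£1,210.00 + £861.16 = £14,171.16.
Total interest = total paid − principal = £14,171.16 − £12,565.17 = £1,605.99.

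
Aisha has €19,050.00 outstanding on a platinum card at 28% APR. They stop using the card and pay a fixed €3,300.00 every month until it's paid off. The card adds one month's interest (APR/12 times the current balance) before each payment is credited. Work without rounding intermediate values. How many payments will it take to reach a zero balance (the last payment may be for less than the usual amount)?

Monthly rate r = 28%/12 = 2.33333% = 0.0233333.
Recurrence: B ← B·(1+r) − €3,300.00.
Month 1: interest €444.50; balance after payment €16,194.50.
Month 2: interest €377.87; balance after payment €13,272.37.
Closed form: n = −ln(1 − rB₀/P)/ln(1+r) = −ln(0.8653)/ln(1.02333) ≈ 6.272, so the balance reaches zero during payment 7.

7 payments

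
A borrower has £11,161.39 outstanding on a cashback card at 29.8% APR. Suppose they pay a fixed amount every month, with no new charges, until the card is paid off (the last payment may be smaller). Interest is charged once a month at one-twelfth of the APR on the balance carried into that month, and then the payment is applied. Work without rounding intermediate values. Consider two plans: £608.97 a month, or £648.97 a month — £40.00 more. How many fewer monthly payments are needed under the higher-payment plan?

Monthly rate r = 29.8%/12 = 2.48333% = 0.0248333.
At £608.97/mo: n = ⌈−ln(1 − rB₀/P)/ln(1+r)⌉ = 25 payments (last £461.40); total interest = total paid − £11,161.39 = £3,915.29.
At £648.97/mo: 23 payments (last £461.52); total interest £3,577.47.
Payments saved = 25 − 23 = 2.

2 fewer payments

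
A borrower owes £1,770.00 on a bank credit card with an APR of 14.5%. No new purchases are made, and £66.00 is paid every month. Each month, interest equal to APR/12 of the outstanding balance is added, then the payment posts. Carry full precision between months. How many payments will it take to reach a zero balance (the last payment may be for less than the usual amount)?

33 months

Monthly rate r = 14.5%/12 = 1.20833% = 0.0120833.
Recurrence: B ← B·(1+r) − £66.00.
Month 1: interest £21.39; balance after payment £1,725.39.
Month 2: interest £20.85; balance after payment £1,680.24.
Closed form: n = −ln(1 − rB₀/P)/ln(1+r) = −ln(0.67595)/ln(1.01208) ≈ 32.607, so the balance reaches zero during payment 33.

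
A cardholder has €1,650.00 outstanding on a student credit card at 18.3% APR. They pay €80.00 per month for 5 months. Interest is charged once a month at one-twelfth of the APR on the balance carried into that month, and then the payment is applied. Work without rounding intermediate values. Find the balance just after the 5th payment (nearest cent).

Monthly rate r = 18.3%/12 = 1.525% = 0.01525.
Each month: B ← B·(1+r) − €80.00.
Month 1: interest €25.16; balance after payment €1,595.16.
Month 2: interest €24.33; balance after payment €1,539.49.
Month 3: interest €23.48; balance after payment €1,482.97.
Month 4: interest €22.62; balance after payment €1,425.58.
Month 5: interest €21.74; balance after payment €1,367.32.

€1,367.32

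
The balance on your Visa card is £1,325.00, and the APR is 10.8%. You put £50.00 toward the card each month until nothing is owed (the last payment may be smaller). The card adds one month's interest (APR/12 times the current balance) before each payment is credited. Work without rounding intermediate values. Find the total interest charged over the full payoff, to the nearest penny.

Monthly rate r = 10.8%/12 = 0.9% = 0.009.
Payoff takes n = ⌈−ln(1 − rB₀/P)/ln(1+r)⌉ = ⌈30.410⌉ = 31 payments; the last is £20.55.
Total paid = 30·£50.00 + £20.55 = £1,520.55.
Total interest = total paid − principal = £1,520.55 − £1,325.00 = £195.55.

£195.55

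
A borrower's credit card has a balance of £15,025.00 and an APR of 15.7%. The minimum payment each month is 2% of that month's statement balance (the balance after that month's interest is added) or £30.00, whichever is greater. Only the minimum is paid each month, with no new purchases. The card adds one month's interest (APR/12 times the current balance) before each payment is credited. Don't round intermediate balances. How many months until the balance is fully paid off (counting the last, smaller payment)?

402 months

Monthly rate r = 15.7%/12 = 1.30833% = 0.0130833.
While 2% of the post-interest balance exceeds £30.00, each month B ← (B·(1+r))·(1 − 0.02), i.e. B shrinks by the factor (1+r)·0.98 = 0.99282.
This holds for months 1–322. Entering month 323 the balance is £1,476.92; 2% of the post-interest balance is now below £30.00, so the flat £30.00 minimum applies from here.
From month 323 a fixed £30.00 at rate r clears £1,476.92 in 80 more payments. Total: 322 + 80 = 402 months.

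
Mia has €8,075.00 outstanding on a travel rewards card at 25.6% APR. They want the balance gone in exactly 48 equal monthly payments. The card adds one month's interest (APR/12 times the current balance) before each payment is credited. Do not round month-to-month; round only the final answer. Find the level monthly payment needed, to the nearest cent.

Monthly rate r = 25.6%/12 = 2.13333% = 0.0213333.
Level-payment amortization: P = B₀·r / (1 − (1+r)^(−n)) = 8075.00·0.0213333 / (1 − 1.02133^(−48)).
Denominator 1 − (1+r)^(−48) = 0.636955635.
P = 172.267 / 0.636955635 ≈ 270.45.

€270.45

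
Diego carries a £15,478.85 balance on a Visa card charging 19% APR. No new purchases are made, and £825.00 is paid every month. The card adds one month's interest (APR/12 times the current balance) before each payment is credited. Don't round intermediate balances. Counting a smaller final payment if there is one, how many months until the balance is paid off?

Monthly rate r = 19%/12 = 1.58333% = 0.0158333.
Recurrence: B ← B·(1+r) − £825.00.
Month 1: interest £245.08; balance after payment £14,898.93.
Month 2: interest £235.90; balance after payment £14,309.83.
Closed form: n = −ln(1 − rB₀/P)/ln(1+r) = −ln(0.70293)/ln(1.01583) ≈ 22.439, so the balance reaches zero during payment 23.

23 months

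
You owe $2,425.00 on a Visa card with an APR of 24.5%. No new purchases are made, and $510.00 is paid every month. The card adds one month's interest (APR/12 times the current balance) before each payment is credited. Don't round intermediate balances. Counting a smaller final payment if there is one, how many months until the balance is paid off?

6 months

Monthly rate r = 24.5%/12 = 2.04167% = 0.0204167.
Recurrence: B ← B·(1+r) − $510.00.
Month 1: interest $49.51; balance after payment $1,964.51.
Month 2: interest $40.11; balance after payment $1,494.62.
Month 3: interest $30.52; balance after payment $1,015.13.
Month 4: interest $20.73; balance after payment $525.86.
Month 5: interest $10.74; balance after payment $26.60.
Month 6: interest $0.54; balance after payment $0.00.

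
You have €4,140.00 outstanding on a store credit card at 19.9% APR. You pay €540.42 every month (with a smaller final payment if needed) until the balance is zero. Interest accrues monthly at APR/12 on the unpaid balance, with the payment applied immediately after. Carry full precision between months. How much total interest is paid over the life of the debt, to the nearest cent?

Monthly rate r = 19.9%/12 = 1.65833% = 0.0165833.
Payoff takes n = ⌈−ln(1 − rB₀/P)/ln(1+r)⌉ = ⌈8.261⌉ = 9 payments; the last is €141.72.
Total paid = 8·€540.42 + €141.72 = €4,465.08.
Total interest = total paid − principal = €4,465.08 − €4,140.00 = €325.08.

€325.08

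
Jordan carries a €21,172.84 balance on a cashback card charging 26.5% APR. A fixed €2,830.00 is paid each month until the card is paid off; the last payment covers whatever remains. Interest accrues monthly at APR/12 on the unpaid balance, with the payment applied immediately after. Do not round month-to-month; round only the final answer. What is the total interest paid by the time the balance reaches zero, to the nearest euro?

€2,230

Monthly rate r = 26.5%/12 = 2.20833% = 0.0220833.
Payoff takes n = ⌈−ln(1 − rB₀/P)/ln(1+r)⌉ = ⌈8.267⌉ = 9 payments; the last is €762.75.
Total paid = 8·€2,830.00 + €762.75 = €23,402.75.
Total interest = total paid − principal = €23,402.75 − €21,172.84 = €2,229.91.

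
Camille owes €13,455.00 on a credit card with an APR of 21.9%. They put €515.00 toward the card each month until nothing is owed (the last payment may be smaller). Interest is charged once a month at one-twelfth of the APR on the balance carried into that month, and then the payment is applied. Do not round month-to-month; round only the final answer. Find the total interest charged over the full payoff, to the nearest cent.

€4,992.32

Monthly rate r = 21.9%/12 = 1.825% = 0.01825.
Payoff takes n = ⌈−ln(1 − rB₀/P)/ln(1+r)⌉ = ⌈35.819⌉ = 36 payments; the last is €422.32.
Total paid = 35·€515.00 + €422.32 = €18,447.32.
Total interest = total paid − principal = €18,447.32 − €13,455.00 = €4,992.32.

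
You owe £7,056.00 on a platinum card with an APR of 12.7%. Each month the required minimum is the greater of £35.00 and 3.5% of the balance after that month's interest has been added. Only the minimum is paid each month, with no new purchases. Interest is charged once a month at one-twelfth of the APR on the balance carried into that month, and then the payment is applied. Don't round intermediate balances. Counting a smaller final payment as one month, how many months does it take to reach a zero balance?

Monthly rate r = 12.7%/12 = 1.05833% = 0.0105833.
While 3.5% of the post-interest balance exceeds £35.00, each month B ← (B·(1+r))·(1 − 0.035), i.e. B shrinks by the factor (1+r)·0.965 = 0.97521.
This holds for months 1–79. Entering month 80 the balance is £971.44; 3.5% of the post-interest balance is now below £35.00, so the flat £35.00 minimum applies from here.
From month 80 a fixed £35.00 at rate r clears £971.44 in 34 more payments. Total: 79 + 34 = 113 months.

113 months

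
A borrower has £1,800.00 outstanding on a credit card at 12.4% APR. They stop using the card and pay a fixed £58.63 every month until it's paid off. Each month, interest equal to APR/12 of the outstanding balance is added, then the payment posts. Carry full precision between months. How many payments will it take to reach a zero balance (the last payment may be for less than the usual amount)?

Monthly rate r = 12.4%/12 = 1.03333% = 0.0103333.
Recurrence: B ← B·(1+r) − £58.63.
Month 1: interest £18.60; balance after payment £1,759.97.
Month 2: interest £18.19; balance after payment £1,719.53.
Closed form: n = −ln(1 − rB₀/P)/ln(1+r) = −ln(0.68276)/ln(1.01033) ≈ 37.121, so the balance reaches zero during payment 38.

38 months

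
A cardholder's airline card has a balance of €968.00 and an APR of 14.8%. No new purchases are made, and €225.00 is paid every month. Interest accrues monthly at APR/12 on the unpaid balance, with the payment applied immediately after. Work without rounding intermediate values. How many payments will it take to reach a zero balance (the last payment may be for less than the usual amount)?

5 payments

Monthly rate r = 14.8%/12 = 1.23333% = 0.0123333.
Recurrence: B ← B·(1+r) − €225.00.
Month 1: interest €11.94; balance after payment €754.94.
Month 2: interest €9.31; balance after payment €539.25.
Month 3: interest €6.65; balance after payment €320.90.
Month 4: interest €3.96; balance after payment €99.86.
Month 5: interest €1.23; balance after payment €0.00.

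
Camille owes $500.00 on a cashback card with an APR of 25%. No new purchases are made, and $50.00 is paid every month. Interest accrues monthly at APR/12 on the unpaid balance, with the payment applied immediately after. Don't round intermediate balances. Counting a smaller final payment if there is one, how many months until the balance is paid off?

12 payments

Monthly rate r = 25%/12 = 2.08333% = 0.0208333.
Recurrence: B ← B·(1+r) − $50.00.
Month 1: interest $10.42; balance after payment $460.42.
Month 2: interest $9.59; balance after payment $420.01.
Closed form: n = −ln(1 − rB₀/P)/ln(1+r) = −ln(0.79167)/ln(1.02083) ≈ 11.330, so the balance reaches zero during payment 12.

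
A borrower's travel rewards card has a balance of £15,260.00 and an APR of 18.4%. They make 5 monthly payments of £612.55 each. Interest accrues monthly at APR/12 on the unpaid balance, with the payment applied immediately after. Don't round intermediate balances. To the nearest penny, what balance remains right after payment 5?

£13,308.24

Monthly rate r = 18.4%/12 = 1.53333% = 0.0153333.
Each month: B ← B·(1+r) − £612.55.
Month 1: interest £233.99; balance after payment £14,881.44.
Month 2: interest £228.18; balance after payment £14,497.07.
Month 3: interest £222.29; balance after payment £14,106.81.
Month 4: interest £216.30; balance after payment £13,710.56.
Month 5: interest £210.23; balance after payment £13,308.24.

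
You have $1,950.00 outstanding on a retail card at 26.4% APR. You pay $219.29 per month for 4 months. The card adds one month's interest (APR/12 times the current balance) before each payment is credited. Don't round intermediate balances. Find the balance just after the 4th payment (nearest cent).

Monthly rate r = 26.4%/12 = 2.2% = 0.022.
Each month: B ← B·(1+r) − $219.29.
Month 1: interest $42.90; balance after payment $1,773.61.
Month 2: interest $39.02; balance after payment $1,593.34.
Month 3: interest $35.05; balance after payment $1,409.10.
Month 4: interest $31.00; balance after payment $1,220.81.

$1,220.81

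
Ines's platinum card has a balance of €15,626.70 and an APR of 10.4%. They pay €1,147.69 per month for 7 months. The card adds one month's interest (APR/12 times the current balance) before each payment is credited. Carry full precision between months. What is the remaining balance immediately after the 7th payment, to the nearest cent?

€8,353.97

Monthly rate r = 10.4%/12 = 0.866667% = 0.00866667.
Each month: B ← B·(1+r) − €1,147.69.
Month 1: interest €135.43; balance after payment €14,614.44.
Month 2: interest €126.66; balance after payment €13,593.41.
Month 3: interest €117.81; balance after payment €12,563.53.
Month 4: interest €108.88; balance after payment €11,524.72.
Month 5: interest €99.88; balance after payment €10,476.91.
Month 6: interest €90.80; balance after payment €9,420.02.
Month 7: interest €81.64; balance after payment €8,353.97.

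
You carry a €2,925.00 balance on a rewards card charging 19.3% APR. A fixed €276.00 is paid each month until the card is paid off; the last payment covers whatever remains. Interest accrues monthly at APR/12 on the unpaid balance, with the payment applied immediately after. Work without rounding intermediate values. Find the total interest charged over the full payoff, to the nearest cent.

€307.97

Monthly rate r = 19.3%/12 = 1.60833% = 0.0160833.
Payoff takes n = ⌈−ln(1 − rB₀/P)/ln(1+r)⌉ = ⌈11.712⌉ = 12 payments; the last is €196.97.
Total paid = 11·€276.00 + €196.97 = €3,232.97.
Total interest = total paid − principal = €3,232.97 − €2,925.00 = €307.97.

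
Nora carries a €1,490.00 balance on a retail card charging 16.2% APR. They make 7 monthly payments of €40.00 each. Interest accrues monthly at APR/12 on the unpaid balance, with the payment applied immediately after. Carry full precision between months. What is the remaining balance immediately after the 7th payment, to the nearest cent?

Monthly rate r = 16.2%/12 = 1.35% = 0.0135.
Each month: B ← B·(1+r) − €40.00.
Month 1: interest €20.11; balance after payment €1,470.12.
Month 2: interest €19.85; balance after payment €1,449.96.
Month 3: interest €19.57; balance after payment €1,429.54.
Month 4: interest €19.30; balance after payment €1,408.83.
Month 5: interest €19.02; balance after payment €1,387.85.
Month 6: interest €18.74; balance after payment €1,366.59.
Month 7: interest €18.45; balance after payment €1,345.04.

€1,345.04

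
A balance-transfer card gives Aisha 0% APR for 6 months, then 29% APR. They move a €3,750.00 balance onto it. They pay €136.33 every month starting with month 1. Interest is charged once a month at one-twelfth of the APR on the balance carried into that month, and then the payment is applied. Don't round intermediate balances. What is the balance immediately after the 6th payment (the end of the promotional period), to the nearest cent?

Promo months 1–6 at r₀ = 0%/12 = 0; months 7+ at r₁ = 29%/12 = 0.0241667.
After month 6 (no interest yet): B = €3,750.00 − 6·€136.33 = €2,932.02.

€2,932.02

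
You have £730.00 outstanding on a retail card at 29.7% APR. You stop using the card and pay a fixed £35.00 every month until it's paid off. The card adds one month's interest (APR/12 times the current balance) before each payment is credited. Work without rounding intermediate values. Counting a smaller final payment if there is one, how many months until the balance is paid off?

Monthly rate r = 29.7%/12 = 2.475% = 0.02475.
Recurrence: B ← B·(1+r) − £35.00.
Month 1: interest £18.07; balance after payment £713.07.
Month 2: interest £17.65; balance after payment £695.72.
Closed form: n = −ln(1 − rB₀/P)/ln(1+r) = −ln(0.48379)/ln(1.02475) ≈ 29.699, so the balance reaches zero during payment 30.

30 months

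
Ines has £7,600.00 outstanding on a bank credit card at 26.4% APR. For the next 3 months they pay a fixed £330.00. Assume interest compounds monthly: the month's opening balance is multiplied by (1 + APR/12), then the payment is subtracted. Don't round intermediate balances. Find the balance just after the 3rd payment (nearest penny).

Monthly rate r = 26.4%/12 = 2.2% = 0.022.
Each month: B ← B·(1+r) − £330.00.
Month 1: interest £167.20; balance after payment £7,437.20.
Month 2: interest £163.62; balance after payment £7,270.82.
Month 3: interest £159.96; balance after payment £7,100.78.

£7,100.78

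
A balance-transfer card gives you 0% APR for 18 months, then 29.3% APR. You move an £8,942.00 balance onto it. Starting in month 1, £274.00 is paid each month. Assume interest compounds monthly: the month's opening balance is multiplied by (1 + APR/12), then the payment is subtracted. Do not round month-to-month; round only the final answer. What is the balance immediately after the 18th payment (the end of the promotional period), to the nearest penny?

£4,010.00

Promo months 1–18 at r₀ = 0%/12 = 0; months 19+ at r₁ = 29.3%/12 = 0.0244167.
After month 18 (no interest yet): B = £8,942.00 − 18·£274.00 = £4,010.00.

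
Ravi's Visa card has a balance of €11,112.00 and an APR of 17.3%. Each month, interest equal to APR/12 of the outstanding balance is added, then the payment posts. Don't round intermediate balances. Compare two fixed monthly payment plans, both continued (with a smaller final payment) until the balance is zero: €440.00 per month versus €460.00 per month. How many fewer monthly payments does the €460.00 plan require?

Monthly rate r = 17.3%/12 = 1.44167% = 0.0144167.
At €440.00/mo: n = ⌈−ln(1 − rB₀/P)/ln(1+r)⌉ = 32 payments (last €276.37); total interest = total paid − €11,112.00 = €2,804.37.
At €460.00/mo: 30 payments (last €418.24); total interest €2,646.24.
Payments saved = 32 − 30 = 2.

2 fewer payments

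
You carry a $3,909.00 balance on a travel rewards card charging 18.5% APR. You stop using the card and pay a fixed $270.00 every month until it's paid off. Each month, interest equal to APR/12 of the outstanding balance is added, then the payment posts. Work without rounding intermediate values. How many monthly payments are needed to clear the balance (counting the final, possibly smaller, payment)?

17 months

Monthly rate r = 18.5%/12 = 1.54167% = 0.0154167.
Recurrence: B ← B·(1+r) − $270.00.
Month 1: interest $60.26; balance after payment $3,699.26.
Month 2: interest $57.03; balance after payment $3,486.29.
Closed form: n = −ln(1 − rB₀/P)/ln(1+r) = −ln(0.7768)/ln(1.01542) ≈ 16.509, so the balance reaches zero during payment 17.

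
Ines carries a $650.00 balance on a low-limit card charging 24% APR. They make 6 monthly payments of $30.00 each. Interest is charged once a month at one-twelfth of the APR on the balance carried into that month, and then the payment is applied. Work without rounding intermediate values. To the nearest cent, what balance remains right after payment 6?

Monthly rate r = 24%/12 = 2% = 0.02.
Each month: B ← B·(1+r) − $30.00.
Month 1: interest $13.00; balance after payment $633.00.
Month 2: interest $12.66; balance after payment $615.66.
Month 3: interest $12.31; balance after payment $597.97.
Month 4: interest $11.96; balance after payment $579.93.
Month 5: interest $11.60; balance after payment $561.53.
Month 6: interest $11.23; balance after payment $542.76.

$542.76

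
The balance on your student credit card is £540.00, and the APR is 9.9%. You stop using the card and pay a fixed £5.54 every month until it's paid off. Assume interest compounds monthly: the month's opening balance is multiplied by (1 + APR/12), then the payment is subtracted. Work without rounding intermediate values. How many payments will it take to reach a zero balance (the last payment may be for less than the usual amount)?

Monthly rate r = 9.9%/12 = 0.825% = 0.00825.
Recurrence: B ← B·(1+r) − £5.54.
Month 1: interest £4.46; balance after payment £538.92.
Month 2: interest £4.45; balance after payment £537.82.
Closed form: n = −ln(1 − rB₀/P)/ln(1+r) = −ln(0.19585)/ln(1.00825) ≈ 198.440, so the balance reaches zero during payment 199.

199 months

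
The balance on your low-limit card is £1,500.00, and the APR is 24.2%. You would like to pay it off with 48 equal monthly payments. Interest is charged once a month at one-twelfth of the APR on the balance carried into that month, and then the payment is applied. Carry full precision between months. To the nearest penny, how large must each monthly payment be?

Monthly rate r = 24.2%/12 = 2.01667% = 0.0201667.
Level-payment amortization: P = B₀·r / (1 − (1+r)^(−n)) = 1500.00·0.0201667 / (1 − 1.02017^(−48)).
Denominator 1 − (1+r)^(−48) = 0.616481955.
P = 30.25 / 0.616481955 ≈ 49.07.

£49.07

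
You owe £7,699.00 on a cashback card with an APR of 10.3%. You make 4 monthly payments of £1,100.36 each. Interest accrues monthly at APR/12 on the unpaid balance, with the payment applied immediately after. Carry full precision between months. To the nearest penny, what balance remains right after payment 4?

£3,508.32

Monthly rate r = 10.3%/12 = 0.858333% = 0.00858333.
Each month: B ← B·(1+r) − £1,100.36.
Month 1: interest £66.08; balance after payment £6,664.72.
Month 2: interest £57.21; balance after payment £5,621.57.
Month 3: interest £48.25; balance after payment £4,569.46.
Month 4: interest £39.22; balance after payment £3,508.32.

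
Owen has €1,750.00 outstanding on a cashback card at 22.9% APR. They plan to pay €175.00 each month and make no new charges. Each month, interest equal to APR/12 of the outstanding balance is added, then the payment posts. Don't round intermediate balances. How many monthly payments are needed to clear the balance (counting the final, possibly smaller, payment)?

12 payments

Monthly rate r = 22.9%/12 = 1.90833% = 0.0190833.
Recurrence: B ← B·(1+r) − €175.00.
Month 1: interest €33.40; balance after payment €1,608.40.
Month 2: interest €30.69; balance after payment €1,464.09.
Closed form: n = −ln(1 − rB₀/P)/ln(1+r) = −ln(0.80917)/ln(1.01908) ≈ 11.202, so the balance reaches zero during payment 12.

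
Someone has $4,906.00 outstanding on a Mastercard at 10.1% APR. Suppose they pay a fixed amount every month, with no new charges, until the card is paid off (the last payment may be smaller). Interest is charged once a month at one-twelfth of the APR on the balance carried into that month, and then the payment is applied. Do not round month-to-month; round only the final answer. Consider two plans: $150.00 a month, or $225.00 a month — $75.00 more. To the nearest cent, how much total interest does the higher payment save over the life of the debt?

$319.30

Monthly rate r = 10.1%/12 = 0.841667% = 0.00841667.
At $150.00/mo: n = ⌈−ln(1 − rB₀/P)/ln(1+r)⌉ = 39 payments (last $62.37); total interest = total paid − $4,906.00 = $856.37.
At $225.00/mo: 25 payments (last $43.07); total interest $537.07.
Interest saved = $856.37 − $537.07 = $319.30.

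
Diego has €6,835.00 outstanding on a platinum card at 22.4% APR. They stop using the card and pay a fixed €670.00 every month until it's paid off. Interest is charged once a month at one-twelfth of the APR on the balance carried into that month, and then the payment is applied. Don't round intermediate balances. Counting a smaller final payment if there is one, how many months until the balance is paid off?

Monthly rate r = 22.4%/12 = 1.86667% = 0.0186667.
Recurrence: B ← B·(1+r) − €670.00.
Month 1: interest €127.59; balance after payment €6,292.59.
Month 2: interest €117.46; balance after payment €5,740.05.
Closed form: n = −ln(1 − rB₀/P)/ln(1+r) = −ln(0.80957)/ln(1.01867) ≈ 11.422, so the balance reaches zero during payment 12.

12 payments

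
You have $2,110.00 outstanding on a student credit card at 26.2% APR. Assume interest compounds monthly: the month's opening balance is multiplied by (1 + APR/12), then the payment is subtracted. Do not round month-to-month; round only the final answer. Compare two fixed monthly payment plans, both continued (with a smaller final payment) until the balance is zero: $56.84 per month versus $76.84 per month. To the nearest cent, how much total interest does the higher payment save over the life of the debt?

Monthly rate r = 26.2%/12 = 2.18333% = 0.0218333.
At $56.84/mo: n = ⌈−ln(1 − rB₀/P)/ln(1+r)⌉ = 78 payments (last $0.65); total interest = total paid − $2,110.00 = $2,267.33.
At $76.84/mo: 43 payments (last $28.65); total interest $1,145.93.
Interest saved = $2,267.33 − $1,145.93 = $1,121.40.

$1,121.40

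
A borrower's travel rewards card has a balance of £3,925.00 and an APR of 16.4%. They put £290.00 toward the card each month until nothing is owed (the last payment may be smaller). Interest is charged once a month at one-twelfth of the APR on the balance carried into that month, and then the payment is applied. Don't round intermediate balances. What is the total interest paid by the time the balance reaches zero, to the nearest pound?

Monthly rate r = 16.4%/12 = 1.36667% = 0.0136667.
Payoff takes n = ⌈−ln(1 − rB₀/P)/ln(1+r)⌉ = ⌈15.068⌉ = 16 payments; the last is £19.78.
Total paid = 15·£290.00 + £19.78 = £4,369.78.
Total interest = total paid − principal = £4,369.78 − £3,925.00 = £444.78.

£445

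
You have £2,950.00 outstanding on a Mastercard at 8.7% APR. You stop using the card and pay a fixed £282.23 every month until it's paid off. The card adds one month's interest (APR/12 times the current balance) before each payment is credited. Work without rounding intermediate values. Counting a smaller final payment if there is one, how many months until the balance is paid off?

11 payments

Monthly rate r = 8.7%/12 = 0.725% = 0.00725.
Recurrence: B ← B·(1+r) − £282.23.
Month 1: interest £21.39; balance after payment £2,689.16.
Month 2: interest £19.50; balance after payment £2,426.42.
Closed form: n = −ln(1 − rB₀/P)/ln(1+r) = −ln(0.92422)/ln(1.00725) ≈ 10.909, so the balance reaches zero during payment 11.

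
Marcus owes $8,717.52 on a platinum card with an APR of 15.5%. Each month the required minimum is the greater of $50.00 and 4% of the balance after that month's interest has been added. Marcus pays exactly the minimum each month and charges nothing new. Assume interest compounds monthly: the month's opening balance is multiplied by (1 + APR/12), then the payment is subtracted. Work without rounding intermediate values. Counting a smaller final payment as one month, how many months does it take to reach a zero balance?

100 months

Monthly rate r = 15.5%/12 = 1.29167% = 0.0129167.
While 4% of the post-interest balance exceeds $50.00, each month B ← (B·(1+r))·(1 − 0.04), i.e. B shrinks by the factor (1+r)·0.96 = 0.9724.
This holds for months 1–70. Entering month 71 the balance is $1,228.96; 4% of the post-interest balance is now below $50.00, so the flat $50.00 minimum applies from here.
From month 71 a fixed $50.00 at rate r clears $1,228.96 in 30 more payments. Total: 70 + 30 = 100 months.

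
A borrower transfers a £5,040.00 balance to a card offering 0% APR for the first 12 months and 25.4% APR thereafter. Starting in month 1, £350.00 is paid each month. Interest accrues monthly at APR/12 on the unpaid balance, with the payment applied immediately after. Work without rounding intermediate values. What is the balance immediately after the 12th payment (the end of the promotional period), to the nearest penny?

Promo months 1–12 at r₀ = 0%/12 = 0; months 13+ at r₁ = 25.4%/12 = 0.0211667.
After month 12 (no interest yet): B = £5,040.00 − 12·£350.00 = £840.00.

£840.00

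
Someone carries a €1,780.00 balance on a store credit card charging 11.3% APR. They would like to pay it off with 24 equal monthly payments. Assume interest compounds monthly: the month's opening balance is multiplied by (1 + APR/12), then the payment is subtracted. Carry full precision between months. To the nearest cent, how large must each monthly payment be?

Monthly rate r = 11.3%/12 = 0.941667% = 0.00941667.
Level-payment amortization: P = B₀·r / (1 − (1+r)^(−n)) = 1780.00·0.00941667 / (1 − 1.00942^(−24)).
Denominator 1 − (1+r)^(−24) = 0.201437905.
P = 16.7617 / 0.201437905 ≈ 83.21.

€83.21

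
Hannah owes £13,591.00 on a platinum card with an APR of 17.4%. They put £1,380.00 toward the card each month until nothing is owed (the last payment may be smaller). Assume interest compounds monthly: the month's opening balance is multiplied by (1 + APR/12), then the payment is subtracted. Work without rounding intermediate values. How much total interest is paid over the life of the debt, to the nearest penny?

£1,182.13

Monthly rate r = 17.4%/12 = 1.45% = 0.0145.
Payoff takes n = ⌈−ln(1 − rB₀/P)/ln(1+r)⌉ = ⌈10.704⌉ = 11 payments; the last is £973.13.
Total paid = 10·£1,380.00 + £973.13 = £14,773.13.
Total interest = total paid − principal = £14,773.13 − £13,591.00 = £1,182.13.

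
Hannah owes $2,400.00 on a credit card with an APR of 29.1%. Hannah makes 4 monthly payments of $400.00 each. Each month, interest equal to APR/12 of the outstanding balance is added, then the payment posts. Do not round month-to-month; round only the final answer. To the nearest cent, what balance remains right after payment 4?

$982.26

Monthly rate r = 29.1%/12 = 2.425% = 0.02425.
Each month: B ← B·(1+r) − $400.00.
Month 1: interest $58.20; balance after payment $2,058.20.
Month 2: interest $49.91; balance after payment $1,708.11.
Month 3: interest $41.42; balance after payment $1,349.53.
Month 4: interest $32.73; balance after payment $982.26.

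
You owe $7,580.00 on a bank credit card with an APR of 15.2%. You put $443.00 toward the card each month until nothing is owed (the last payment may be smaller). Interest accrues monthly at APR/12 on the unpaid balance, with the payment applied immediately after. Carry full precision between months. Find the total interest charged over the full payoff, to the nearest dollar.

$1,018

Monthly rate r = 15.2%/12 = 1.26667% = 0.0126667.
Payoff takes n = ⌈−ln(1 − rB₀/P)/ln(1+r)⌉ = ⌈19.407⌉ = 20 payments; the last is $181.16.
Total paid = 19·$443.00 + $181.16 = $8,598.16.
Total interest = total paid − principal = $8,598.16 − $7,580.00 = $1,018.16.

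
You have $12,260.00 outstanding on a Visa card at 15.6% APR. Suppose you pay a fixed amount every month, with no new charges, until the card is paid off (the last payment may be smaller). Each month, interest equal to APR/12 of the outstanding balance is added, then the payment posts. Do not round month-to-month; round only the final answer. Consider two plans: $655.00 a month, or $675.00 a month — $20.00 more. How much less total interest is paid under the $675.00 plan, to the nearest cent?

$64.32

Monthly rate r = 15.6%/12 = 1.3% = 0.013.
At $655.00/mo: n = ⌈−ln(1 − rB₀/P)/ln(1+r)⌉ = 22 payments (last $385.67); total interest = total paid − $12,260.00 = $1,880.67.
At $675.00/mo: 21 payments (last $576.35); total interest $1,816.35.
Interest saved = $1,880.67 − $1,816.35 = $64.32.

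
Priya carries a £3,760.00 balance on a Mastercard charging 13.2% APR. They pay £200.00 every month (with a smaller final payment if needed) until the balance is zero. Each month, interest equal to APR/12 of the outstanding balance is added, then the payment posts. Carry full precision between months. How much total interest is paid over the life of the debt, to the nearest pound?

£476

Monthly rate r = 13.2%/12 = 1.1% = 0.011.
Payoff takes n = ⌈−ln(1 − rB₀/P)/ln(1+r)⌉ = ⌈21.177⌉ = 22 payments; the last is £35.65.
Total paid = 21·£200.00 + £35.65 = £4,235.65.
Total interest = total paid − principal = £4,235.65 − £3,760.00 = £475.65.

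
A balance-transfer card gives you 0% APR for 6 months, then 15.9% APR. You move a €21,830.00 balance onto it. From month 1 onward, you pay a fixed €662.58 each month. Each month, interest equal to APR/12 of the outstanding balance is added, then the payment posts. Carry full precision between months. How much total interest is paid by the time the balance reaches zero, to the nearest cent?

€4,379.43

Promo months 1–6 at r₀ = 0%/12 = 0; months 7+ at r₁ = 15.9%/12 = 0.01325.
After month 6 (no interest yet): B = €21,830.00 − 6·€662.58 = €17,854.52.
Then at r₁ with €662.58/mo: n₂ = −ln(1 − r₁·B/P)/ln(1+r₁) ≈ 33.56 → 34 more payments.
Total paid = 39·€662.58 + €368.81 = €26,209.43; interest = €26,209.43 − €21,830.00 = €4,379.43.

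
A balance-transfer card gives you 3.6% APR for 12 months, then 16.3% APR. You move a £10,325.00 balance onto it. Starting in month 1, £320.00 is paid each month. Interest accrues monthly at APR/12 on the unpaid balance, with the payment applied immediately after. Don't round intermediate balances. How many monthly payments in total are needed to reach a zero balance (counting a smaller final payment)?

Promo months 1–12 at r₀ = 3.6%/12 = 0.003; months 13+ at r₁ = 16.3%/12 = 0.0135833.
After month 12: iterate B ← B·(1+r₀) − £320.00 for 12 months → £6,798.90.
Then at r₁ with £320.00/mo: n₂ = −ln(1 − r₁·B/P)/ln(1+r₁) ≈ 25.24 → 26 more payments.

38 payments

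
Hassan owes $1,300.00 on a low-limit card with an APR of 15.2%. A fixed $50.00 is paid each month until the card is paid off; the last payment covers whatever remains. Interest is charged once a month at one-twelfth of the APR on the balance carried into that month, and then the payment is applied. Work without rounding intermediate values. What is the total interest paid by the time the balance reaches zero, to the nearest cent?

Monthly rate r = 15.2%/12 = 1.26667% = 0.0126667.
Payoff takes n = ⌈−ln(1 − rB₀/P)/ln(1+r)⌉ = ⌈31.737⌉ = 32 payments; the last is $36.93.
Total paid = 31·$50.00 + $36.93 = $1,586.93.
Total interest = total paid − principal = $1,586.93 − $1,300.00 = $286.93.

$286.93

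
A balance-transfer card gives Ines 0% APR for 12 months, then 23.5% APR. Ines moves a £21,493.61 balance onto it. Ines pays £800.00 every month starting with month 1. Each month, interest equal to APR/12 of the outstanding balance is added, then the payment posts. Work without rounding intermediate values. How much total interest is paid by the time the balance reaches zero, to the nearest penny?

£2,302.13

Promo months 1–12 at r₀ = 0%/12 = 0; months 13+ at r₁ = 23.5%/12 = 0.0195833.
After month 12 (no interest yet): B = £21,493.61 − 12·£800.00 = £11,893.61.
Then at r₁ with £800.00/mo: n₂ = −ln(1 − r₁·B/P)/ln(1+r₁) ≈ 17.74 → 18 more payments.
Total paid = 29·£800.00 + £595.74 = £23,795.74; interest = £23,795.74 − £21,493.61 = £2,302.13.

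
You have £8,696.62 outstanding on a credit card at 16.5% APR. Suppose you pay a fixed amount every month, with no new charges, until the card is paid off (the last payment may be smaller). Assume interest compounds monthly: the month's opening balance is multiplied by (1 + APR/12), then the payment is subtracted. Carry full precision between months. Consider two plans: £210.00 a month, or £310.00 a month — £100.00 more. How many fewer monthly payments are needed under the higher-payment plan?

26 fewer payments

Monthly rate r = 16.5%/12 = 1.375% = 0.01375.
At £210.00/mo: n = ⌈−ln(1 − rB₀/P)/ln(1+r)⌉ = 62 payments (last £147.77); total interest = total paid − £8,696.62 = £4,261.15.
At £310.00/mo: 36 payments (last £212.95); total interest £2,366.33.
Payments saved = 62 − 36 = 26.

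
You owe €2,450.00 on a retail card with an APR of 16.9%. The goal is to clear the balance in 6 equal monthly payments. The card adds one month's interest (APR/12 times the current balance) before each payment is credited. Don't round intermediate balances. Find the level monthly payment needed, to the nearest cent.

Monthly rate r = 16.9%/12 = 1.40833% = 0.0140833.
Level-payment amortization: P = B₀·r / (1 − (1+r)^(−n)) = 2450.00·0.0140833 / (1 − 1.01408^(−6)).
Denominator 1 − (1+r)^(−6) = 0.0804864579.
P = 34.5042 / 0.0804864579 ≈ 428.70.

€428.70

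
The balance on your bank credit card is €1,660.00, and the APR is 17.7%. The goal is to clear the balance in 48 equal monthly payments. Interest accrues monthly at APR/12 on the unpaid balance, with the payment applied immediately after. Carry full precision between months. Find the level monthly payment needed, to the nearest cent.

€48.50

Monthly rate r = 17.7%/12 = 1.475% = 0.01475.
Level-payment amortization: P = B₀·r / (1 − (1+r)^(−n)) = 1660.00·0.01475 / (1 − 1.01475^(−48)).
Denominator 1 − (1+r)^(−48) = 0.504817691.
P = 24.485 / 0.504817691 ≈ 48.50.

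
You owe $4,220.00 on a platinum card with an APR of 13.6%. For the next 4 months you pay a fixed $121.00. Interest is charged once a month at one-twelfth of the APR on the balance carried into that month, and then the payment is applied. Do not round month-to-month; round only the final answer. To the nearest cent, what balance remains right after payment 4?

Monthly rate r = 13.6%/12 = 1.13333% = 0.0113333.
Each month: B ← B·(1+r) − $121.00.
Month 1: interest $47.83; balance after payment $4,146.83.
Month 2: interest $47.00; balance after payment $4,072.82.
Month 3: interest $46.16; balance after payment $3,997.98.
Month 4: interest $45.31; balance after payment $3,922.29.

$3,922.29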